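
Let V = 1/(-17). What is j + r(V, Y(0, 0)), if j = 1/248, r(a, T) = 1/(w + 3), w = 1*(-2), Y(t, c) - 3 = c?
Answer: 249/248 ≈ 1.0040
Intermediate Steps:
Y(t, c) = 3 + c
V = -1/17 ≈ -0.058824
w = -2
r(a, T) = 1 (r(a, T) = 1/(-2 + 3) = 1/1 = 1)
j = 1/248 ≈ 0.0040323
j + r(V, Y(0, 0)) = 1/248 + 1 = 249/248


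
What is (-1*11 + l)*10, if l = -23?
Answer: -340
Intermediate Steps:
(-1*11 + l)*10 = (-1*11 - 23)*10 = (-11 - 23)*10 = -34*10 = -340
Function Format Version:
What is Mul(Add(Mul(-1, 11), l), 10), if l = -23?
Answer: -340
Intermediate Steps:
Mul(Add(Mul(-1, 11), l), 10) = Mul(Add(Mul(-1, 11), -23), 10) = Mul(Add(-11, -23), 10) = Mul(-34, 10) = -340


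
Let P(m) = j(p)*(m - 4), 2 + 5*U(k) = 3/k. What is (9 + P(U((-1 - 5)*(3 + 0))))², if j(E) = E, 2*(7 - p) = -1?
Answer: 9409/16 ≈ 588.06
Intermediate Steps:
p = 15/2 (p = 7 - ½*(-1) = 7 + ½ = 15/2 ≈ 7.5000)
U(k) = -⅖ + 3/(5*k) (U(k) = -⅖ + (3/k)/5 = -⅖ + 3/(5*k))
P(m) = -30 + 15*m/2 (P(m) = 15*(m - 4)/2 = 15*(-4 + m)/2 = -30 + 15*m/2)
(9 + P(U((-1 - 5)*(3 + 0))))² = (9 + (-30 + 15*((3 - 2*(-1 - 5)*(3 + 0))/(5*(((-1 - 5)*(3 + 0)))))/2))² = (9 + (-30 + 15*((3 - (-12)*3)/(5*((-6*3))))/2))² = (9 + (-30 + 15*((⅕)*(3 - 2*(-18))/(-18))/2))² = (9 + (-30 + 15*((⅕)*(-1/18)*(3 + 36))/2))² = (9 + (-30 + 15*((⅕)*(-1/18)*39)/2))² = (9 + (-30 + (15/2)*(-13/30)))² = (9 + (-30 - 13/4))² = (9 - 133/4)² = (-97/4)² = 9409/16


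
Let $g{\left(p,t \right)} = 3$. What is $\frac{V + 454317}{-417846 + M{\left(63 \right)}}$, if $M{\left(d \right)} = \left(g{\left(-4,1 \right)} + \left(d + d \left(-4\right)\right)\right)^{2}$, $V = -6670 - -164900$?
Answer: $- \frac{612547}{383250} \approx -1.5983$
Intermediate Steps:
$V = 158230$ ($V = -6670 + 164900 = 158230$)
$M{\left(d \right)} = \left(3 - 3 d\right)^{2}$ ($M{\left(d \right)} = \left(3 + \left(d + d \left(-4\right)\right)\right)^{2} = \left(3 + \left(d - 4 d\right)\right)^{2} = \left(3 - 3 d\right)^{2}$)
$\frac{V + 454317}{-417846 + M{\left(63 \right)}} = \frac{158230 + 454317}{-417846 + 9 \left(-1 + 63\right)^{2}} = \frac{612547}{-417846 + 9 \cdot 62^{2}} = \frac{612547}{-417846 + 9 \cdot 3844} = \frac{612547}{-417846 + 34596} = \frac{612547}{-383250} = 612547 \left(- \frac{1}{383250}\right) = - \frac{612547}{383250}$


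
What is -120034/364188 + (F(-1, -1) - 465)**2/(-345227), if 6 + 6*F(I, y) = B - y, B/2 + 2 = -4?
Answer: -363444261055/377182592028 ≈ -0.96358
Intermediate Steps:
B = -12 (B = -4 + 2*(-4) = -4 - 8 = -12)
F(I, y) = -3 - y/6 (F(I, y) = -1 + (-12 - y)/6 = -1 + (-2 - y/6) = -3 - y/6)
-120034/364188 + (F(-1, -1) - 465)**2/(-345227) = -120034/364188 + ((-3 - 1/6*(-1)) - 465)**2/(-345227) = -120034*1/364188 + ((-3 + 1/6) - 465)**2*(-1/345227) = -60017/182094 + (-17/6 - 465)**2*(-1/345227) = -60017/182094 + (-2807/6)**2*(-1/345227) = -60017/182094 + (7879249/36)*(-1/345227) = -60017/182094 - 7879249/12428172 = -363444261055/377182592028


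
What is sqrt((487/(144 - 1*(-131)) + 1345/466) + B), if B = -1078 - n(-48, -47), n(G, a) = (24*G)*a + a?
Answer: I*sqrt(36241227173558)/25630 ≈ 234.88*I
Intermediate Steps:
n(G, a) = a + 24*G*a (n(G, a) = 24*G*a + a = a + 24*G*a)
B = -55175 (B = -1078 - (-47)*(1 + 24*(-48)) = -1078 - (-47)*(1 - 1152) = -1078 - (-47)*(-1151) = -1078 - 1*54097 = -1078 - 54097 = -55175)
sqrt((487/(144 - 1*(-131)) + 1345/466) + B) = sqrt((487/(144 - 1*(-131)) + 1345/466) - 55175) = sqrt((487/(144 + 131) + 1345*(1/466)) - 55175) = sqrt((487/275 + 1345/466) - 55175) = sqrt(596817/128150 - 55175) = sqrt(-7070079433/128150) = I*sqrt(36241227173558)/25630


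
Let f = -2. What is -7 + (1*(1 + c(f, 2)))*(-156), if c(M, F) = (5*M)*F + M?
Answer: 3269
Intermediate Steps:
c(M, F) = M + 5*F*M (c(M, F) = 5*F*M + M = M + 5*F*M)
-7 + (1*(1 + c(f, 2)))*(-156) = -7 + (1*(1 - 2*(1 + 5*2)))*(-156) = -7 + (1*(1 - 2*(1 + 10)))*(-156) = -7 + (1*(1 - 2*11))*(-156) = -7 + (1*(1 - 22))*(-156) = -7 + (1*(-21))*(-156) = -7 - 21*(-156) = -7 + 3276 = 3269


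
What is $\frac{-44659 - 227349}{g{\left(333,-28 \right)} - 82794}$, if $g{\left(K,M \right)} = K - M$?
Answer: $\frac{272008}{82433} \approx 3.2997$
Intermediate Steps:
$\frac{-44659 - 227349}{g{\left(333,-28 \right)} - 82794} = \frac{-44659 - 227349}{\left(333 - -28\right) - 82794} = - \frac{272008}{\left(333 + 28\right) - 82794} = - \frac{272008}{361 - 82794} = - \frac{272008}{-82433} = \left(-272008\right) \left(- \frac{1}{82433}\right) = \frac{272008}{82433}$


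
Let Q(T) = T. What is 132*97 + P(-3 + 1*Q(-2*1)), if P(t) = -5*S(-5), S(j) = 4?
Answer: 12784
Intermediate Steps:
P(t) = -20 (P(t) = -5*4 = -20)
132*97 + P(-3 + 1*Q(-2*1)) = 132*97 - 20 = 12804 - 20 = 12784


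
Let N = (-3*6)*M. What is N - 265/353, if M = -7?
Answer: 44213/353 ≈ 125.25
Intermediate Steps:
N = 126 (N = -3*6*(-7) = -18*(-7) = 126)
N - 265/353 = 126 - 265/353 = 44213/353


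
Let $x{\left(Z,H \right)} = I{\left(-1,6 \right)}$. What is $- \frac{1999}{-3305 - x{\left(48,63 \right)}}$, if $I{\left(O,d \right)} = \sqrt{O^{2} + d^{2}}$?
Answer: $\frac{6606695}{10922988} - \frac{1999 \sqrt{37}}{10922988} \approx 0.60373$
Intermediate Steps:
$x{\left(Z,H \right)} = \sqrt{37}$ ($x{\left(Z,H \right)} = \sqrt{\left(-1\right)^{2} + 6^{2}} = \sqrt{1 + 36} = \sqrt{37}$)
$- \frac{1999}{-3305 - x{\left(48,63 \right)}} = - \frac{1999}{-3305 - \sqrt{37}}$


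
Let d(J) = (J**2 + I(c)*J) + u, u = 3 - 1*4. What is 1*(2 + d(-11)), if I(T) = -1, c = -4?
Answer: 133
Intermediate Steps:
u = -1 (u = 3 - 4 = -1)
d(J) = -1 + J**2 - J (d(J) = (J**2 - J) - 1 = -1 + J**2 - J)
1*(2 + d(-11)) = 1*(2 + (-1 + (-11)**2 - 1*(-11))) = 1*(2 + (-1 + 121 + 11)) = 1*(2 + 131) = 1*133 = 133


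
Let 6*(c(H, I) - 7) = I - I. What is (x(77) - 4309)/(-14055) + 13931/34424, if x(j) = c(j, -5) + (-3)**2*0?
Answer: 114630751/161276440 ≈ 0.71077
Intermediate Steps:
c(H, I) = 7 (c(H, I) = 7 + (I - I)/6 = 7 + (1/6)*0 = 7 + 0 = 7)
x(j) = 7 (x(j) = 7 + (-3)**2*0 = 7 + 9*0 = 7 + 0 = 7)
(x(77) - 4309)/(-14055) + 13931/34424 = (7 - 4309)/(-14055) + 13931/34424 = -4302*(-1/14055) + 13931*(1/34424) = 1434/4685 + 13931/34424 = 114630751/161276440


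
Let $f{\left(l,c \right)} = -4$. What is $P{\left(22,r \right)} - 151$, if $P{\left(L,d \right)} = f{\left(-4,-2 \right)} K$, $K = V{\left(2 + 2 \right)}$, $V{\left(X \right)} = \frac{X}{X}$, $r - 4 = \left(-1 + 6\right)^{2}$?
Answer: $-155$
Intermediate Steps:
$r = 29$ ($r = 4 + \left(-1 + 6\right)^{2} = 4 + 5^{2} = 4 + 25 = 29$)
$V{\left(X \right)} = 1$
$K = 1$
$P{\left(L,d \right)} = -4$ ($P{\left(L,d \right)} = \left(-4\right) 1 = -4$)
$P{\left(22,r \right)} - 151 = -4 - 151 = -155$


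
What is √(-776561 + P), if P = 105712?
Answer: I*√670849 ≈ 819.05*I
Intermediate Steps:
√(-776561 + P) = √(-776561 + 105712) = √(-670849) = I*√670849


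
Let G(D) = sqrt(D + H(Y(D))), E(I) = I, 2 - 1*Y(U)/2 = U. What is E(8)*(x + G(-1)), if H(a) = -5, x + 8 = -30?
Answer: -304 + 8*I*sqrt(6) ≈ -304.0 + 19.596*I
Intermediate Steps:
x = -38 (x = -8 - 30 = -38)
Y(U) = 4 - 2*U
G(D) = sqrt(-5 + D) (G(D) = sqrt(D - 5) = sqrt(-5 + D))
E(8)*(x + G(-1)) = 8*(-38 + sqrt(-5 - 1)) = 8*(-38 + sqrt(-6)) = 8*(-38 + I*sqrt(6)) = -304 + 8*I*sqrt(6)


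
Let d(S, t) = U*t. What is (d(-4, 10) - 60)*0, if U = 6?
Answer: 0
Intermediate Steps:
d(S, t) = 6*t
(d(-4, 10) - 60)*0 = (6*10 - 60)*0 = (60 - 60)*0 = 0*0 = 0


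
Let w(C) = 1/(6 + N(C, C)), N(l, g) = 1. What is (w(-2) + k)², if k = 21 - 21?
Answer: 1/49 ≈ 0.020408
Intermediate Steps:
w(C) = ⅐ (w(C) = 1/(6 + 1) = 1/7 = ⅐)
k = 0
(w(-2) + k)² = (⅐ + 0)² = (⅐)² = 1/49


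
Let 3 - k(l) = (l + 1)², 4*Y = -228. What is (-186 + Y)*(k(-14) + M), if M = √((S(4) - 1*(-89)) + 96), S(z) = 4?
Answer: 40338 - 729*√21 ≈ 36997.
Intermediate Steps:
Y = -57 (Y = (¼)*(-228) = -57)
k(l) = 3 - (1 + l)² (k(l) = 3 - (l + 1)² = 3 - (1 + l)²)
M = 3*√21 (M = √((4 - 1*(-89)) + 96) = √((4 + 89) + 96) = √(93 + 96) = √189 = 3*√21 ≈ 13.748)
(-186 + Y)*(k(-14) + M) = (-186 - 57)*((3 - (1 - 14)²) + 3*√21) = -243*((3 - 1*(-13)²) + 3*√21) = -243*((3 - 1*169) + 3*√21) = -243*((3 - 169) + 3*√21) = -243*(-166 + 3*√21) = 40338 - 729*√21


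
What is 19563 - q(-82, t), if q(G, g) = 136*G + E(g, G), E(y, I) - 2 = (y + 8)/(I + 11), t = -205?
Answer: 2180426/71 ≈ 30710.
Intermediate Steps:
E(y, I) = 2 + (8 + y)/(11 + I) (E(y, I) = 2 + (y + 8)/(I + 11) = 2 + (8 + y)/(11 + I))
q(G, g) = 136*G + (30 + g + 2*G)/(11 + G)
19563 - q(-82, t) = 19563 - (30 - 205 + 136*(-82)**2 + 1498*(-82))/(11 - 82) = 19563 - (30 - 205 + 136*6724 - 122836)/(-71) = 19563 - (-1)*(30 - 205 + 914464 - 122836)/71 = 19563 - (-1)*791453/71 = 19563 - 1*(-791453/71) = 19563 + 791453/71 = 2180426/71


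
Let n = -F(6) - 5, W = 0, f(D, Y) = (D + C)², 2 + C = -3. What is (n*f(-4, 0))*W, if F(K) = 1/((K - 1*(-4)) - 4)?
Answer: 0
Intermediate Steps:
C = -5 (C = -2 - 3 = -5)
f(D, Y) = (-5 + D)² (f(D, Y) = (D - 5)² = (-5 + D)²)
F(K) = 1/K (F(K) = 1/((K + 4) - 4) = 1/((4 + K) - 4) = 1/K)
n = -31/6 (n = -1/6 - 5 = -1*⅙ - 5 = -⅙ - 5 = -31/6 ≈ -5.1667)
(n*f(-4, 0))*W = -31*(-5 - 4)²/6*0 = -31/6*(-9)²*0 = -31/6*81*0 = -837/2*0 = 0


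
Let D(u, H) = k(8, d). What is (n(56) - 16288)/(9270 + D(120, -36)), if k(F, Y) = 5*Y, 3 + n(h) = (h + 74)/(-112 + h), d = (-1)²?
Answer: -456213/259700 ≈ -1.7567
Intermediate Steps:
d = 1
n(h) = -3 + (74 + h)/(-112 + h) (n(h) = -3 + (h + 74)/(-112 + h) = -3 + (74 + h)/(-112 + h))
D(u, H) = 5 (D(u, H) = 5*1 = 5)
(n(56) - 16288)/(9270 + D(120, -36)) = (2*(205 - 1*56)/(-112 + 56) - 16288)/(9270 + 5) = (2*(205 - 56)/(-56) - 16288)/9275 = (2*(-1/56)*149 - 16288)*(1/9275) = (-149/28 - 16288)*(1/9275) = -456213/28*1/9275 = -456213/259700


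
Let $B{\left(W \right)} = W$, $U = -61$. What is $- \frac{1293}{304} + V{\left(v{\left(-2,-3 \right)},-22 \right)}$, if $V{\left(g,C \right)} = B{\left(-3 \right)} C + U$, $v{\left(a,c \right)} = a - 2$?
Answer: $\frac{227}{304} \approx 0.74671$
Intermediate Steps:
$v{\left(a,c \right)} = -2 + a$
$V{\left(g,C \right)} = -61 - 3 C$ ($V{\left(g,C \right)} = - 3 C - 61 = -61 - 3 C$)
$- \frac{1293}{304} + V{\left(v{\left(-2,-3 \right)},-22 \right)} = - \frac{1293}{304} - -5 = \left(-1293\right) \frac{1}{304} + \left(-61 + 66\right) = - \frac{1293}{304} + 5 = \frac{227}{304}$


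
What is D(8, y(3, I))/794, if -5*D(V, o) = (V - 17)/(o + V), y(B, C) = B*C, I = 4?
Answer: 9/79400 ≈ 0.00011335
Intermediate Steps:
D(V, o) = -(-17 + V)/(5*(V + o)) (D(V, o) = -(V - 17)/(5*(o + V)) = -(-17 + V)/(5*(V + o)))
D(8, y(3, I))/794 = ((17 - 1*8)/(5*(8 + 3*4)))/794 = ((17 - 8)/(5*(8 + 12)))*(1/794) = ((1/5)*9/20)*(1/794) = ((1/5)*(1/20)*9)*(1/794) = (9/100)*(1/794) = 9/79400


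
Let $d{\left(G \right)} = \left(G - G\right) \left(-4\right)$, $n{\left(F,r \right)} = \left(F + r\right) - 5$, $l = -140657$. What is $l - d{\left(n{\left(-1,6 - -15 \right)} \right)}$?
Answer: $-140657$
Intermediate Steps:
$n{\left(F,r \right)} = -5 + F + r$
$d{\left(G \right)} = 0$ ($d{\left(G \right)} = 0 \left(-4\right) = 0$)
$l - d{\left(n{\left(-1,6 - -15 \right)} \right)} = -140657 - 0 = -140657 + 0 = -140657$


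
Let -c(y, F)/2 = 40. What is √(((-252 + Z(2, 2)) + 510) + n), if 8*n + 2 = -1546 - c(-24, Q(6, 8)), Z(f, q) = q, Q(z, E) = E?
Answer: 3*√34/2 ≈ 8.7464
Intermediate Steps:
c(y, F) = -80 (c(y, F) = -2*40 = -80)
n = -367/2 (n = -¼ + (-1546 - 1*(-80))/8 = -¼ + (-1546 + 80)/8 = -¼ + (⅛)*(-1466) = -¼ - 733/4 = -367/2 ≈ -183.50)
√(((-252 + Z(2, 2)) + 510) + n) = √(((-252 + 2) + 510) - 367/2) = √((-250 + 510) - 367/2) = √(260 - 367/2) = √(153/2) = 3*√34/2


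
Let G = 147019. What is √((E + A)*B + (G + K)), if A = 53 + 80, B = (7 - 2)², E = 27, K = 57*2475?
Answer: 11*√2414 ≈ 540.46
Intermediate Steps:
K = 141075
B = 25 (B = 5² = 25)
A = 133
√((E + A)*B + (G + K)) = √((27 + 133)*25 + (147019 + 141075)) = √(160*25 + 288094) = √(4000 + 288094) = √292094 = 11*√2414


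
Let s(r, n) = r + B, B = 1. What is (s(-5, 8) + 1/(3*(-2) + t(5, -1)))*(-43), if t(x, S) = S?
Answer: 1247/7 ≈ 178.14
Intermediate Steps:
s(r, n) = 1 + r (s(r, n) = r + 1 = 1 + r)
(s(-5, 8) + 1/(3*(-2) + t(5, -1)))*(-43) = ((1 - 5) + 1/(3*(-2) - 1))*(-43) = (-4 + 1/(-6 - 1))*(-43) = (-4 + 1/(-7))*(-43) = (-4 - ⅐)*(-43) = -29/7*(-43) = 1247/7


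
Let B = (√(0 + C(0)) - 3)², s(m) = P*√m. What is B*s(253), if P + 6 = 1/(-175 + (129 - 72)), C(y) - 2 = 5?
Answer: -5672*√253/59 + 2127*√1771/59 ≈ -11.993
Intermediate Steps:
C(y) = 7 (C(y) = 2 + 5 = 7)
P = -709/118 (P = -6 + 1/(-175 + (129 - 72)) = -6 + 1/(-175 + 57) = -6 + 1/(-118) = -6 - 1/118 = -709/118 ≈ -6.0085)
s(m) = -709*√m/118
B = (-3 + √7)² (B = (√(0 + 7) - 3)² = (√7 - 3)² = (-3 + √7)² ≈ 0.12549)
B*s(253) = (3 - √7)²*(-709*√253/118) = -709*√253*(3 - √7)²/118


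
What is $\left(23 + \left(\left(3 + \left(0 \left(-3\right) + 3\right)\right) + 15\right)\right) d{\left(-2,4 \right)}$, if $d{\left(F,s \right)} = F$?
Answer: $-88$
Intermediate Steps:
$\left(23 + \left(\left(3 + \left(0 \left(-3\right) + 3\right)\right) + 15\right)\right) d{\left(-2,4 \right)} = \left(23 + \left(\left(3 + \left(0 \left(-3\right) + 3\right)\right) + 15\right)\right) \left(-2\right) = \left(23 + \left(\left(3 + \left(0 + 3\right)\right) + 15\right)\right) \left(-2\right) = \left(23 + \left(\left(3 + 3\right) + 15\right)\right) \left(-2\right) = \left(23 + \left(6 + 15\right)\right) \left(-2\right) = \left(23 + 21\right) \left(-2\right) = 44 \left(-2\right) = -88$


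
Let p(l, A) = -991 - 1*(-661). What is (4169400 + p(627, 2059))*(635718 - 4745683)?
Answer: -17134731782550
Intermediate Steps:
p(l, A) = -330 (p(l, A) = -991 + 661 = -330)
(4169400 + p(627, 2059))*(635718 - 4745683) = (4169400 - 330)*(635718 - 4745683) = 4169070*(-4109965) = -17134731782550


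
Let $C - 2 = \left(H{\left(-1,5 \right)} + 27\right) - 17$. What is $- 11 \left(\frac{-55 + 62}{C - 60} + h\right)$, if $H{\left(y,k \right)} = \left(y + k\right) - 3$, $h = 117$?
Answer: $- \frac{60412}{47} \approx -1285.4$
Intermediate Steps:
$H{\left(y,k \right)} = -3 + k + y$ ($H{\left(y,k \right)} = \left(k + y\right) - 3 = -3 + k + y$)
$C = 13$ ($C = 2 + \left(\left(\left(-3 + 5 - 1\right) + 27\right) - 17\right) = 2 + \left(\left(1 + 27\right) - 17\right) = 2 + \left(28 - 17\right) = 2 + 11 = 13$)
$- 11 \left(\frac{-55 + 62}{C - 60} + h\right) = - 11 \left(\frac{-55 + 62}{13 - 60} + 117\right) = - 11 \left(\frac{7}{-47} + 117\right) = - 11 \left(7 \left(- \frac{1}{47}\right) + 117\right) = - 11 \left(- \frac{7}{47} + 117\right) = \left(-11\right) \frac{5492}{47} = - \frac{60412}{47}$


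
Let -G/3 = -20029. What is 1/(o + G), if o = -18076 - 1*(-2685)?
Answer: 1/44696 ≈ 2.2373e-5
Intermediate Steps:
G = 60087 (G = -3*(-20029) = 60087)
o = -15391 (o = -18076 + 2685 = -15391)
1/(o + G) = 1/(-15391 + 60087) = 1/44696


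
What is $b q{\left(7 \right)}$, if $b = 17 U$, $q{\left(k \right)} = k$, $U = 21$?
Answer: $2499$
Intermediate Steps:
$b = 357$ ($b = 17 \cdot 21 = 357$)
$b q{\left(7 \right)} = 357 \cdot 7 = 2499$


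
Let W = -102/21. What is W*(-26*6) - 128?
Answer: 4408/7 ≈ 629.71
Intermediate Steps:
W = -34/7 (W = -102*1/21 = -34/7 ≈ -4.8571)
W*(-26*6) - 128 = -(-884)*6/7 - 128 = -34/7*(-156) - 128 = 5304/7 - 128 = 4408/7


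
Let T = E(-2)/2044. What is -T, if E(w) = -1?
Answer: 1/2044 ≈ 0.00048924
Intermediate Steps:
T = -1/2044 ≈ -0.00048924
-T = -1*(-1/2044) = 1/2044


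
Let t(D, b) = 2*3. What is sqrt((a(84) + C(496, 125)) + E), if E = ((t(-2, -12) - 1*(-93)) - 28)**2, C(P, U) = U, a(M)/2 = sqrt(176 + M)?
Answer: sqrt(5166 + 4*sqrt(65)) ≈ 72.099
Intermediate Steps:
t(D, b) = 6
a(M) = 2*sqrt(176 + M)
E = 5041 (E = ((6 - 1*(-93)) - 28)**2 = ((6 + 93) - 28)**2 = (99 - 28)**2 = 71**2 = 5041)
sqrt((a(84) + C(496, 125)) + E) = sqrt((2*sqrt(176 + 84) + 125) + 5041) = sqrt((2*sqrt(260) + 125) + 5041) = sqrt((2*(2*sqrt(65)) + 125) + 5041) = sqrt((4*sqrt(65) + 125) + 5041) = sqrt((125 + 4*sqrt(65)) + 5041) = sqrt(5166 + 4*sqrt(65))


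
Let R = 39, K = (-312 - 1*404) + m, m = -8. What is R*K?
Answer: -28236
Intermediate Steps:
K = -724 (K = (-312 - 1*404) - 8 = (-312 - 404) - 8 = -716 - 8 = -724)
R*K = 39*(-724) = -28236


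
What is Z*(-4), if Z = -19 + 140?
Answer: -484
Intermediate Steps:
Z = 121
Z*(-4) = 121*(-4) = -484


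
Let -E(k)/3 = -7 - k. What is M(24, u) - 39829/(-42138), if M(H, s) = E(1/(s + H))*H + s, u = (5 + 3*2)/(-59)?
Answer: 1773698386421/3493029510 ≈ 507.78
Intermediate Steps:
E(k) = 21 + 3*k (E(k) = -3*(-7 - k) = 21 + 3*k)
u = -11/59 (u = (5 + 6)*(-1/59) = 11*(-1/59) = -11/59 ≈ -0.18644)
M(H, s) = s + H*(21 + 3/(H + s)) (M(H, s) = (21 + 3/(s + H))*H + s = (21 + 3/(H + s))*H + s = H*(21 + 3/(H + s)) + s = s + H*(21 + 3/(H + s)))
M(24, u) - 39829/(-42138) = (-11/59 + 24*(21 + 3/(24 - 11/59))) - 39829/(-42138) = (-11/59 + 24*(21 + 3/(1405/59))) - 39829*(-1/42138) = (-11/59 + 24*(21 + 3*(59/1405))) + 39829/42138 = (-11/59 + 24*(21 + 177/1405)) + 39829/42138 = (-11/59 + 24*(29682/1405)) + 39829/42138 = (-11/59 + 712368/1405) + 39829/42138 = 42014257/82895 + 39829/42138 = 1773698386421/3493029510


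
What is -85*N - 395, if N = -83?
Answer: 6660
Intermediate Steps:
-85*N - 395 = -85*(-83) - 395 = 7055 - 395 = 6660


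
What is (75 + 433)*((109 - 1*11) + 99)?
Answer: 100076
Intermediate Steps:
(75 + 433)*((109 - 1*11) + 99) = 508*((109 - 11) + 99) = 508*(98 + 99) = 508*197 = 100076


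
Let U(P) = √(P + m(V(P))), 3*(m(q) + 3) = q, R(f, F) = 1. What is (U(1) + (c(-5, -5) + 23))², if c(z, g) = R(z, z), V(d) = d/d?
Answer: (72 + I*√15)²/9 ≈ 574.33 + 61.968*I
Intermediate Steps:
V(d) = 1
c(z, g) = 1
m(q) = -3 + q/3
U(P) = √(-8/3 + P) (U(P) = √(P + (-3 + (⅓)*1)) = √(P + (-3 + ⅓)) = √(P - 8/3) = √(-8/3 + P))
(U(1) + (c(-5, -5) + 23))² = (√(-24 + 9*1)/3 + (1 + 23))² = (√(-24 + 9)/3 + 24)² = (√(-15)/3 + 24)² = ((I*√15)/3 + 24)² = (I*√15/3 + 24)² = (24 + I*√15/3)²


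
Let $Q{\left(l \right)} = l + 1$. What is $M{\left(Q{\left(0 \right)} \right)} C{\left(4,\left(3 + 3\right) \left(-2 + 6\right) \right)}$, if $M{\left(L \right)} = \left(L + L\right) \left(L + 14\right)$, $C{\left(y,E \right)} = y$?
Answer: $120$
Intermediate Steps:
$Q{\left(l \right)} = 1 + l$
$M{\left(L \right)} = 2 L \left(14 + L\right)$
$M{\left(Q{\left(0 \right)} \right)} C{\left(4,\left(3 + 3\right) \left(-2 + 6\right) \right)} = 2 \left(1 + 0\right) \left(14 + \left(1 + 0\right)\right) 4 = 2 \cdot 1 \left(14 + 1\right) 4 = 2 \cdot 1 \cdot 15 \cdot 4 = 30 \cdot 4 = 120$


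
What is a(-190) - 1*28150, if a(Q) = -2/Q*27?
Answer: -2674223/95 ≈ -28150.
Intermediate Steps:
a(Q) = -54/Q
a(-190) - 1*28150 = -54/(-190) - 1*28150 = -54*(-1/190) - 28150 = 27/95 - 28150 = -2674223/95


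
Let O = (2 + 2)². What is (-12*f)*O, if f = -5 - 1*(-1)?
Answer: 768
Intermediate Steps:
O = 16 (O = 4² = 16)
f = -4 (f = -5 + 1 = -4)
(-12*f)*O = -12*(-4)*16 = 48*16 = 768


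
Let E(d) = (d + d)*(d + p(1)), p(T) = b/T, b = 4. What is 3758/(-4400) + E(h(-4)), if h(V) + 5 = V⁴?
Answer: 281620121/2200 ≈ 1.2801e+5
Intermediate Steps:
h(V) = -5 + V⁴
p(T) = 4/T
E(d) = 2*d*(4 + d) (E(d) = (d + d)*(d + 4/1) = (2*d)*(d + 4*1) = (2*d)*(d + 4) = (2*d)*(4 + d) = 2*d*(4 + d))
3758/(-4400) + E(h(-4)) = 3758/(-4400) + 2*(-5 + (-4)⁴)*(4 + (-5 + (-4)⁴)) = 3758*(-1/4400) + 2*(-5 + 256)*(4 + (-5 + 256)) = -1879/2200 + 2*251*(4 + 251) = -1879/2200 + 2*251*255 = -1879/2200 + 128010 = 281620121/2200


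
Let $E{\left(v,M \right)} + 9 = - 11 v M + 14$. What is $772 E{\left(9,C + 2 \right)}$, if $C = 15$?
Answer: $-1295416$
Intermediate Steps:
$E{\left(v,M \right)} = 5 - 11 M v$ ($E{\left(v,M \right)} = -9 + \left(- 11 v M + 14\right) = -9 - \left(-14 + 11 M v\right) = 5 - 11 M v$)
$772 E{\left(9,C + 2 \right)} = 772 \left(5 - 11 \left(15 + 2\right) 9\right) = 772 \left(5 - 187 \cdot 9\right) = 772 \left(5 - 1683\right) = 772 \left(-1678\right) = -1295416$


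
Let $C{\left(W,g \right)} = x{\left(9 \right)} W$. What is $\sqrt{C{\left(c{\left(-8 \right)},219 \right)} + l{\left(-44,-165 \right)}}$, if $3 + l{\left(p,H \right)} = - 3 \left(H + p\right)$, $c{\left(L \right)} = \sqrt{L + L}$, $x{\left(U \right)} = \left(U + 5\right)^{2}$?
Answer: $4 \sqrt{39 + 49 i} \approx 28.513 + 13.748 i$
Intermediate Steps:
$x{\left(U \right)} = \left(5 + U\right)^{2}$
$c{\left(L \right)} = \sqrt{2} \sqrt{L}$ ($c{\left(L \right)} = \sqrt{2 L} = \sqrt{2} \sqrt{L}$)
$C{\left(W,g \right)} = 196 W$ ($C{\left(W,g \right)} = \left(5 + 9\right)^{2} W = 14^{2} W = 196 W$)
$l{\left(p,H \right)} = -3 - 3 H - 3 p$ ($l{\left(p,H \right)} = -3 - 3 \left(H + p\right) = -3 - \left(3 H + 3 p\right) = -3 - 3 H - 3 p$)
$\sqrt{C{\left(c{\left(-8 \right)},219 \right)} + l{\left(-44,-165 \right)}} = \sqrt{196 \sqrt{2} \sqrt{-8} - -624} = \sqrt{196 \sqrt{2} \cdot 2 i \sqrt{2} + \left(-3 + 495 + 132\right)} = \sqrt{196 \cdot 4 i + 624} = \sqrt{784 i + 624} = \sqrt{624 + 784 i}$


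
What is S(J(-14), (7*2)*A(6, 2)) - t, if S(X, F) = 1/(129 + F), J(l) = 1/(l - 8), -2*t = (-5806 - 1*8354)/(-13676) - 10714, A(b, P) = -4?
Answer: -1336904930/249587 ≈ -5356.5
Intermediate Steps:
t = 18313813/3419 (t = -((-5806 - 1*8354)/(-13676) - 10714)/2 = -((-5806 - 8354)*(-1/13676) - 10714)/2 = -(-14160*(-1/13676) - 10714)/2 = -(3540/3419 - 10714)/2 = -1/2*(-36627626/3419) = 18313813/3419 ≈ 5356.5)
J(l) = 1/(-8 + l)
S(J(-14), (7*2)*A(6, 2)) - t = 1/(129 + (7*2)*(-4)) - 1*18313813/3419 = 1/(129 + 14*(-4)) - 18313813/3419 = 1/(129 - 56) - 18313813/3419 = 1/73 - 18313813/3419 = -1336904930/249587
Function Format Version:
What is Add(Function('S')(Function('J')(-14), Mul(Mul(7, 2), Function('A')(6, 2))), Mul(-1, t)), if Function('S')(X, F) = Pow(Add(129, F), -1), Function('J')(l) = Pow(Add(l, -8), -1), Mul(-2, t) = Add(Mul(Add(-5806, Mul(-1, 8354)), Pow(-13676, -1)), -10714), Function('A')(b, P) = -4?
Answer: Rational(-1336904930, 249587) ≈ -5356.5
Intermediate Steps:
t = Rational(18313813, 3419) (t = Mul(Rational(-1, 2), Add(Mul(Add(-5806, Mul(-1, 8354)), Pow(-13676, -1)), -10714)) = Mul(Rational(-1, 2), Add(Mul(Add(-5806, -8354), Rational(-1, 13676)), -10714)) = Mul(Rational(-1, 2), Add(Mul(-14160, Rational(-1, 13676)), -10714)) = Mul(Rational(-1, 2), Add(Rational(3540, 3419), -10714)) = Mul(Rational(-1, 2), Rational(-36627626, 3419)) = Rational(18313813, 3419) ≈ 5356.5)
Function('J')(l) = Pow(Add(-8, l), -1)
Add(Function('S')(Function('J')(-14), Mul(Mul(7, 2), Function('A')(6, 2))), Mul(-1, t)) = Add(Pow(Add(129, Mul(Mul(7, 2), -4)), -1), Mul(-1, Rational(18313813, 3419))) = Add(Pow(Add(129, Mul(14, -4)), -1), Rational(-18313813, 3419)) = Add(Pow(Add(129, -56), -1), Rational(-18313813, 3419)) = Add(Pow(73, -1), Rational(-18313813, 3419)) = Add(Rational(1, 73), Rational(-18313813, 3419)) = Rational(-1336904930, 249587)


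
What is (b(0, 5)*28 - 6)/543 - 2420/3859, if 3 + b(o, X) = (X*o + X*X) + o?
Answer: 1039930/2095437 ≈ 0.49628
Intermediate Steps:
b(o, X) = -3 + o + X² + X*o (b(o, X) = -3 + ((X*o + X*X) + o) = -3 + ((X*o + X²) + o) = -3 + ((X² + X*o) + o) = -3 + (o + X² + X*o) = -3 + o + X² + X*o)
(b(0, 5)*28 - 6)/543 - 2420/3859 = ((-3 + 0 + 5² + 5*0)*28 - 6)/543 - 2420/3859 = ((-3 + 0 + 25 + 0)*28 - 6)*(1/543) - 2420*1/3859 = (22*28 - 6)*(1/543) - 2420/3859 = (616 - 6)*(1/543) - 2420/3859 = 610*(1/543) - 2420/3859 = 610/543 - 2420/3859 = 1039930/2095437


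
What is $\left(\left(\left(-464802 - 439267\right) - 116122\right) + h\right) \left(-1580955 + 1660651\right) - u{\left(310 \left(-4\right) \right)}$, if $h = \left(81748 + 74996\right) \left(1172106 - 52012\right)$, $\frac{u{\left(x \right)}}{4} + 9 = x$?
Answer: $13991987133506516$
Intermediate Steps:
$u{\left(x \right)} = -36 + 4 x$
$h = 175568013936$ ($h = 156744 \cdot 1120094 = 175568013936$)
$\left(\left(\left(-464802 - 439267\right) - 116122\right) + h\right) \left(-1580955 + 1660651\right) - u{\left(310 \left(-4\right) \right)} = \left(\left(\left(-464802 - 439267\right) - 116122\right) + 175568013936\right) \left(-1580955 + 1660651\right) - \left(-36 + 4 \cdot 310 \left(-4\right)\right) = \left(\left(-904069 - 116122\right) + 175568013936\right) 79696 - \left(-36 + 4 \left(-1240\right)\right) = \left(-1020191 + 175568013936\right) 79696 - \left(-36 - 4960\right) = 175566993745 \cdot 79696 - -4996 = 13991987133501520 + 4996 = 13991987133506516$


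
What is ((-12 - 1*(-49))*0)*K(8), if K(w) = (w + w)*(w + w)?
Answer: 0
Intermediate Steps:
K(w) = 4*w² (K(w) = (2*w)*(2*w) = 4*w²)
((-12 - 1*(-49))*0)*K(8) = ((-12 - 1*(-49))*0)*(4*8²) = ((-12 + 49)*0)*(4*64) = (37*0)*256 = 0*256 = 0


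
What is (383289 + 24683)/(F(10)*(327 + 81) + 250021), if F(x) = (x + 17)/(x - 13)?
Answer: 407972/246349 ≈ 1.6561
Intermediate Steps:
F(x) = (17 + x)/(-13 + x)
(383289 + 24683)/(F(10)*(327 + 81) + 250021) = (383289 + 24683)/(((17 + 10)/(-13 + 10))*(327 + 81) + 250021) = 407972/((27/(-3))*408 + 250021) = 407972/(-⅓*27*408 + 250021) = 407972/(-9*408 + 250021) = 407972/(-3672 + 250021) = 407972/246349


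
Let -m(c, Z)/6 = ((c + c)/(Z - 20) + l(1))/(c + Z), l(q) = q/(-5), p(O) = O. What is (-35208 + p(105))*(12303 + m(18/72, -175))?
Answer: -6540700907789/15145 ≈ -4.3187e+8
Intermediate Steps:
l(q) = -q/5 (l(q) = q*(-1/5) = -q/5)
m(c, Z) = -6*(-1/5 + 2*c/(-20 + Z))/(Z + c) (m(c, Z) = -6*((c + c)/(Z - 20) - 1/5*1)/(c + Z) = -6*((2*c)/(-20 + Z) - 1/5)/(Z + c) = -6*(2*c/(-20 + Z) - 1/5)/(Z + c) = -6*(-1/5 + 2*c/(-20 + Z))/(Z + c))
(-35208 + p(105))*(12303 + m(18/72, -175)) = (-35208 + 105)*(12303 + (-24 - 216/72 + (6/5)*(-175))/((-175)**2 - 20*(-175) - 360/72 - 3150/72)) = -35103*(12303 + (-24 - 216/72 - 210)/(30625 + 3500 - 360/72 - 3150/72)) = -35103*(12303 + (-24 - 12*1/4 - 210)/(30625 + 3500 - 20*1/4 - 175*1/4)) = -35103*(12303 + (-24 - 3 - 210)/(30625 + 3500 - 5 - 175/4)) = -35103*(12303 - 237/(136305/4)) = -35103*(12303 + (4/136305)*(-237)) = -35103*(12303 - 316/45435) = -35103*558986489/45435 = -6540700907789/15145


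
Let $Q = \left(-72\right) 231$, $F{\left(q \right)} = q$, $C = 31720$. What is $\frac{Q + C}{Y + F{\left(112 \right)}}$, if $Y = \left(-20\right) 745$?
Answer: $- \frac{3772}{3697} \approx -1.0203$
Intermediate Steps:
$Y = -14900$
$Q = -16632$
$\frac{Q + C}{Y + F{\left(112 \right)}} = \frac{-16632 + 31720}{-14900 + 112} = \frac{15088}{-14788} = 15088 \left(- \frac{1}{14788}\right) = - \frac{3772}{3697}$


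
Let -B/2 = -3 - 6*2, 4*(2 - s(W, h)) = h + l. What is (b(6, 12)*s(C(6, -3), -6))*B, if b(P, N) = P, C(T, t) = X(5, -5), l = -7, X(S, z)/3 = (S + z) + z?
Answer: 945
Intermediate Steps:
X(S, z) = 3*S + 6*z (X(S, z) = 3*((S + z) + z) = 3*(S + 2*z) = 3*S + 6*z)
C(T, t) = -15 (C(T, t) = 3*5 + 6*(-5) = 15 - 30 = -15)
s(W, h) = 15/4 - h/4 (s(W, h) = 2 - (h - 7)/4 = 2 - (-7 + h)/4 = 2 + (7/4 - h/4) = 15/4 - h/4)
B = 30 (B = -2*(-3 - 6*2) = -2*(-3 - 12) = -2*(-15) = 30)
(b(6, 12)*s(C(6, -3), -6))*B = (6*(15/4 - ¼*(-6)))*30 = (6*(15/4 + 3/2))*30 = (6*(21/4))*30 = (63/2)*30 = 945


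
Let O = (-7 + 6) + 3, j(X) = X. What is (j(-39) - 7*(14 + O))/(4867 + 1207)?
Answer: -151/6074 ≈ -0.024860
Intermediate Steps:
O = 2 (O = -1 + 3 = 2)
(j(-39) - 7*(14 + O))/(4867 + 1207) = (-39 - 7*(14 + 2))/(4867 + 1207) = (-39 - 7*16)/6074 = (-39 - 112)*(1/6074) = -151*1/6074 = -151/6074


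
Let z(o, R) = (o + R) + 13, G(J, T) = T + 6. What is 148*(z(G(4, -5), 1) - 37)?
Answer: -3256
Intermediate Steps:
G(J, T) = 6 + T
z(o, R) = 13 + R + o (z(o, R) = (R + o) + 13 = 13 + R + o)
148*(z(G(4, -5), 1) - 37) = 148*((13 + 1 + (6 - 5)) - 37) = 148*((13 + 1 + 1) - 37) = 148*(15 - 37) = 148*(-22) = -3256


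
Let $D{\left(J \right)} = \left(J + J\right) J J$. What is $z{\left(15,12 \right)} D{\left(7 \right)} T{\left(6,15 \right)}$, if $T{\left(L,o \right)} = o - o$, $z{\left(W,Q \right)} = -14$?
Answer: $0$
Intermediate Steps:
$D{\left(J \right)} = 2 J^{3}$ ($D{\left(J \right)} = 2 J J J = 2 J^{2} J = 2 J^{3}$)
$T{\left(L,o \right)} = 0$
$z{\left(15,12 \right)} D{\left(7 \right)} T{\left(6,15 \right)} = - 14 \cdot 2 \cdot 7^{3} \cdot 0 = - 14 \cdot 2 \cdot 343 \cdot 0 = \left(-14\right) 686 \cdot 0 = \left(-9604\right) 0 = 0$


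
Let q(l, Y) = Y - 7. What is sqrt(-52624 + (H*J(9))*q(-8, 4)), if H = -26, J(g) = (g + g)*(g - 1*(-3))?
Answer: 8*I*sqrt(559) ≈ 189.15*I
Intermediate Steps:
q(l, Y) = -7 + Y
J(g) = 2*g*(3 + g) (J(g) = (2*g)*(g + 3) = (2*g)*(3 + g) = 2*g*(3 + g))
sqrt(-52624 + (H*J(9))*q(-8, 4)) = sqrt(-52624 + (-52*9*(3 + 9))*(-7 + 4)) = sqrt(-52624 - 52*9*12*(-3)) = sqrt(-52624 - 26*216*(-3)) = sqrt(-52624 - 5616*(-3)) = sqrt(-52624 + 16848) = sqrt(-35776) = 8*I*sqrt(559)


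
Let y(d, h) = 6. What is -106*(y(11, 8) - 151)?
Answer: 15370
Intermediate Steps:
-106*(y(11, 8) - 151) = -106*(6 - 151) = -106*(-145) = 15370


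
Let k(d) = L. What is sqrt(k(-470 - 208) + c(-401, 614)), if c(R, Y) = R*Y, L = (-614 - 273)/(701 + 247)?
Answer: I*sqrt(55318586883)/474 ≈ 496.2*I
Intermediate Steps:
L = -887/948 ≈ -0.93565
k(d) = -887/948
sqrt(k(-470 - 208) + c(-401, 614)) = sqrt(-887/948 - 401*614) = sqrt(-887/948 - 246214) = sqrt(-233411759/948) = I*sqrt(55318586883)/474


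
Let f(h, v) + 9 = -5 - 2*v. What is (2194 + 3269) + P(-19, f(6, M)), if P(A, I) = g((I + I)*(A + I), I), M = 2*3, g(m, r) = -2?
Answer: 5461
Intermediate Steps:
M = 6
f(h, v) = -14 - 2*v (f(h, v) = -9 + (-5 - 2*v) = -14 - 2*v)
P(A, I) = -2
(2194 + 3269) + P(-19, f(6, M)) = (2194 + 3269) - 2 = 5463 - 2 = 5461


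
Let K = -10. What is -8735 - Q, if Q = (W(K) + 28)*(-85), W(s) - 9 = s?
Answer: -6440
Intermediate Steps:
W(s) = 9 + s
Q = -2295 (Q = ((9 - 10) + 28)*(-85) = (-1 + 28)*(-85) = 27*(-85) = -2295)
-8735 - Q = -8735 - 1*(-2295) = -8735 + 2295 = -6440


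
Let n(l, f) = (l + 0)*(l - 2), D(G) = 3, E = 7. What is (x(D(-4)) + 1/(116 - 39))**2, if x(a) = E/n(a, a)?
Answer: 293764/53361 ≈ 5.5052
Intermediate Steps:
n(l, f) = l*(-2 + l)
x(a) = 7/(a*(-2 + a)) (x(a) = 7/((a*(-2 + a))) = 7*(1/(a*(-2 + a))) = 7/(a*(-2 + a)))
(x(D(-4)) + 1/(116 - 39))**2 = (7/(3*(-2 + 3)) + 1/(116 - 39))**2 = (7*(1/3)/1 + 1/77)**2 = (7*(1/3)*1 + 1/77)**2 = (7/3 + 1/77)**2 = (542/231)**2 = 293764/53361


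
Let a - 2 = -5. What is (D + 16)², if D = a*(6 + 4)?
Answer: 196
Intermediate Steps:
a = -3 (a = 2 - 5 = -3)
D = -30 (D = -3*(6 + 4) = -3*10 = -30)
(D + 16)² = (-30 + 16)² = (-14)² = 196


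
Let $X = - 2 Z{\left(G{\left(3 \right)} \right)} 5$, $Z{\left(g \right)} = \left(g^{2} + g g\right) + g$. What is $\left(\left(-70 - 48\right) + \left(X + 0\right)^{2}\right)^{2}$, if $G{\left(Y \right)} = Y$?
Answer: $1934416324$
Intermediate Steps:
$Z{\left(g \right)} = g + 2 g^{2}$ ($Z{\left(g \right)} = \left(g^{2} + g^{2}\right) + g = 2 g^{2} + g = g + 2 g^{2}$)
$X = -210$ ($X = - 2 \cdot 3 \left(1 + 2 \cdot 3\right) 5 = - 2 \cdot 3 \left(1 + 6\right) 5 = - 2 \cdot 3 \cdot 7 \cdot 5 = \left(-2\right) 21 \cdot 5 = \left(-42\right) 5 = -210$)
$\left(\left(-70 - 48\right) + \left(X + 0\right)^{2}\right)^{2} = \left(\left(-70 - 48\right) + \left(-210 + 0\right)^{2}\right)^{2} = \left(\left(-70 - 48\right) + \left(-210\right)^{2}\right)^{2} = \left(-118 + 44100\right)^{2} = 43982^{2} = 1934416324$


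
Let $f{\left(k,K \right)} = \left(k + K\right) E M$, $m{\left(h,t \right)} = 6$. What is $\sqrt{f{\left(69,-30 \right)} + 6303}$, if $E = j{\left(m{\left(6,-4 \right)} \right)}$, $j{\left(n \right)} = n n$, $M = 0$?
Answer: $\sqrt{6303} \approx 79.391$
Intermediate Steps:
$j{\left(n \right)} = n^{2}$
$E = 36$ ($E = 6^{2} = 36$)
$f{\left(k,K \right)} = 0$ ($f{\left(k,K \right)} = \left(k + K\right) 36 \cdot 0 = \left(K + k\right) 36 \cdot 0 = \left(36 K + 36 k\right) 0 = 0$)
$\sqrt{f{\left(69,-30 \right)} + 6303} = \sqrt{0 + 6303} = \sqrt{6303}$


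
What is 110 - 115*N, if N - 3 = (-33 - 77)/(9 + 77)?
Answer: -3780/43 ≈ -87.907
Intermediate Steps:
N = 74/43 (N = 3 + (-33 - 77)/(9 + 77) = 3 - 110/86 = 3 - 110*1/86 = 3 - 55/43 = 74/43 ≈ 1.7209)
110 - 115*N = 110 - 115*74/43 = 110 - 8510/43 = -3780/43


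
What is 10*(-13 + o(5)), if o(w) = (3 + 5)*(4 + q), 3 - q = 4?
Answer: 110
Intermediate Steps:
q = -1 (q = 3 - 1*4 = 3 - 4 = -1)
o(w) = 24 (o(w) = (3 + 5)*(4 - 1) = 8*3 = 24)
10*(-13 + o(5)) = 10*(-13 + 24) = 10*11 = 110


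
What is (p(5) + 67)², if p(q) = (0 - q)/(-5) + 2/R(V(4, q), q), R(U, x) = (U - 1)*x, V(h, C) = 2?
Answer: 116964/25 ≈ 4678.6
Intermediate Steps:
R(U, x) = x*(-1 + U) (R(U, x) = (-1 + U)*x = x*(-1 + U))
p(q) = 2/q + q/5 (p(q) = (0 - q)/(-5) + 2/((q*(-1 + 2))) = -q*(-⅕) + 2/((q*1)) = q/5 + 2/q = 2/q + q/5)
(p(5) + 67)² = ((2/5 + (⅕)*5) + 67)² = ((2*(⅕) + 1) + 67)² = ((⅖ + 1) + 67)² = (7/5 + 67)² = (342/5)² = 116964/25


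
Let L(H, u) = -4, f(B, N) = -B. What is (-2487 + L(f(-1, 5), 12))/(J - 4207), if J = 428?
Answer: 2491/3779 ≈ 0.65917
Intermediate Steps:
(-2487 + L(f(-1, 5), 12))/(J - 4207) = (-2487 - 4)/(428 - 4207) = -2491/(-3779) = -2491*(-1/3779) = 2491/3779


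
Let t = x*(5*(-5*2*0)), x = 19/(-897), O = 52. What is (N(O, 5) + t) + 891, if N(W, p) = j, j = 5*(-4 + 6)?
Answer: 901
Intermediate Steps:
j = 10 (j = 5*2 = 10)
N(W, p) = 10
x = -19/897 (x = 19*(-1/897) = -19/897 ≈ -0.021182)
t = 0 (t = -95*-5*2*0/897 = -95*(-10*0)/897 = -95*0/897 = -19/897*0 = 0)
(N(O, 5) + t) + 891 = (10 + 0) + 891 = 10 + 891 = 901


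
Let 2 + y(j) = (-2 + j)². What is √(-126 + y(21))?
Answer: √233 ≈ 15.264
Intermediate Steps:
y(j) = -2 + (-2 + j)²
√(-126 + y(21)) = √(-126 + (-2 + (-2 + 21)²)) = √(-126 + (-2 + 19²)) = √(-126 + (-2 + 361)) = √(-126 + 359) = √233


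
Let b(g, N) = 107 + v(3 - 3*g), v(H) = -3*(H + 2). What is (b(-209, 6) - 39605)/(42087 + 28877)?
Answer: -20697/35482 ≈ -0.58331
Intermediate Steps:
v(H) = -6 - 3*H (v(H) = -3*(2 + H) = -6 - 3*H)
b(g, N) = 92 + 9*g (b(g, N) = 107 + (-6 - 3*(3 - 3*g)) = 107 + (-6 + (-9 + 9*g)) = 107 + (-15 + 9*g) = 92 + 9*g)
(b(-209, 6) - 39605)/(42087 + 28877) = ((92 + 9*(-209)) - 39605)/(42087 + 28877) = ((92 - 1881) - 39605)/70964 = (-1789 - 39605)*(1/70964) = -41394*1/70964 = -20697/35482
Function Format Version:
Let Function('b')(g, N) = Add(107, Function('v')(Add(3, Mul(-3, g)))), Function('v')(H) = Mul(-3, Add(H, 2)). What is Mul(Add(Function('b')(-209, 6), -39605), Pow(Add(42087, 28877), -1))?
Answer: Rational(-20697, 35482) ≈ -0.58331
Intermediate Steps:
Function('v')(H) = Add(-6, Mul(-3, H)) (Function('v')(H) = Mul(-3, Add(2, H)) = Add(-6, Mul(-3, H)))
Function('b')(g, N) = Add(92, Mul(9, g)) (Function('b')(g, N) = Add(107, Add(-6, Mul(-3, Add(3, Mul(-3, g))))) = Add(107, Add(-6, Add(-9, Mul(9, g)))) = Add(107, Add(-15, Mul(9, g))) = Add(92, Mul(9, g)))
Mul(Add(Function('b')(-209, 6), -39605), Pow(Add(42087, 28877), -1)) = Mul(Add(Add(92, Mul(9, -209)), -39605), Pow(Add(42087, 28877), -1)) = Mul(Add(Add(92, -1881), -39605), Pow(70964, -1)) = Mul(Add(-1789, -39605), Rational(1, 70964)) = Mul(-41394, Rational(1, 70964)) = Rational(-20697, 35482)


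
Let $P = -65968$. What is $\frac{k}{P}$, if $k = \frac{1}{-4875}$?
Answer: $\frac{1}{321594000} \approx 3.1095 \cdot 10^{-9}$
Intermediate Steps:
$k = - \frac{1}{4875} \approx -0.00020513$
$\frac{k}{P} = - \frac{1}{4875 \left(-65968\right)} = \left(- \frac{1}{4875}\right) \left(- \frac{1}{65968}\right) = \frac{1}{321594000}$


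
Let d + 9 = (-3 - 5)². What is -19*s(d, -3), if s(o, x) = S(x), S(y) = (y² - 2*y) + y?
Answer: -228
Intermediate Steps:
d = 55 (d = -9 + (-3 - 5)² = -9 + (-8)² = -9 + 64 = 55)
S(y) = y² - y
s(o, x) = x*(-1 + x)
-19*s(d, -3) = -(-57)*(-1 - 3) = -(-57)*(-4) = -19*12 = -228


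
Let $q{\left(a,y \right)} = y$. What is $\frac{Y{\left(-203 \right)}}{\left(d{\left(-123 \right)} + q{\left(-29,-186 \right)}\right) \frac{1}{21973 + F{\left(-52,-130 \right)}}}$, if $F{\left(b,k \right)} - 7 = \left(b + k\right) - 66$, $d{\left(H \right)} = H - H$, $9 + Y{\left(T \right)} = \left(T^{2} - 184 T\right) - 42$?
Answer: $- \frac{284363220}{31} \approx -9.173 \cdot 10^{6}$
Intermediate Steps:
$Y{\left(T \right)} = -51 + T^{2} - 184 T$ ($Y{\left(T \right)} = -9 - \left(42 - T^{2} + 184 T\right) = -51 + T^{2} - 184 T$)
$d{\left(H \right)} = 0$
$F{\left(b,k \right)} = -59 + b + k$ ($F{\left(b,k \right)} = 7 - \left(66 - b - k\right) = 7 + \left(-66 + b + k\right) = -59 + b + k$)
$\frac{Y{\left(-203 \right)}}{\left(d{\left(-123 \right)} + q{\left(-29,-186 \right)}\right) \frac{1}{21973 + F{\left(-52,-130 \right)}}} = \frac{-51 + \left(-203\right)^{2} - -37352}{\left(0 - 186\right) \frac{1}{21973 - 241}} = \frac{-51 + 41209 + 37352}{\left(-186\right) \frac{1}{21973 - 241}} = \frac{78510}{\left(-186\right) \frac{1}{21732}} = \frac{78510}{- \frac{31}{3622}} = 78510 \left(- \frac{3622}{31}\right) = - \frac{284363220}{31}$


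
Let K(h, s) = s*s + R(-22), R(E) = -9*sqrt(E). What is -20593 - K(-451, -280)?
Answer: -98993 + 9*I*sqrt(22) ≈ -98993.0 + 42.214*I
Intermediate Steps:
K(h, s) = s**2 - 9*I*sqrt(22) (K(h, s) = s*s - 9*I*sqrt(22) = s**2 - 9*I*sqrt(22))
-20593 - K(-451, -280) = -20593 - ((-280)**2 - 9*I*sqrt(22)) = -20593 - (78400 - 9*I*sqrt(22)) = -20593 + (-78400 + 9*I*sqrt(22)) = -98993 + 9*I*sqrt(22)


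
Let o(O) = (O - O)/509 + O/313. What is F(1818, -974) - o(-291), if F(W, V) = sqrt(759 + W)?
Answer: 291/313 + sqrt(2577) ≈ 51.694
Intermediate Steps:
o(O) = O/313 (o(O) = 0*(1/509) + O*(1/313) = 0 + O/313 = O/313)
F(1818, -974) - o(-291) = sqrt(759 + 1818) - (-291)/313 = sqrt(2577) - 1*(-291/313) = sqrt(2577) + 291/313 = 291/313 + sqrt(2577)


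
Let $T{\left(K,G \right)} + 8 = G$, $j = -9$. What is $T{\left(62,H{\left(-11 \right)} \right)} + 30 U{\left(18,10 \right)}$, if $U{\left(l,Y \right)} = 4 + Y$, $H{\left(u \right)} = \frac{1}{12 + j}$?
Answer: $\frac{1237}{3} \approx 412.33$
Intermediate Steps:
$H{\left(u \right)} = \frac{1}{3}$ ($H{\left(u \right)} = \frac{1}{12 - 9} = \frac{1}{3}$)
$T{\left(K,G \right)} = -8 + G$
$T{\left(62,H{\left(-11 \right)} \right)} + 30 U{\left(18,10 \right)} = \left(-8 + \frac{1}{3}\right) + 30 \left(4 + 10\right) = - \frac{23}{3} + 30 \cdot 14 = - \frac{23}{3} + 420 = \frac{1237}{3}$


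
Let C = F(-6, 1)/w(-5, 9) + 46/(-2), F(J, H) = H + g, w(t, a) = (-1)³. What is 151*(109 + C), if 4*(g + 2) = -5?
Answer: 53303/4 ≈ 13326.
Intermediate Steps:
g = -13/4 (g = -2 + (¼)*(-5) = -2 - 5/4 = -13/4 ≈ -3.2500)
w(t, a) = -1
F(J, H) = -13/4 + H (F(J, H) = H - 13/4 = -13/4 + H)
C = -83/4 (C = (-13/4 + 1)/(-1) + 46/(-2) = -9/4*(-1) + 46*(-½) = 9/4 - 23 = -83/4 ≈ -20.750)
151*(109 + C) = 151*(109 - 83/4) = 151*(353/4) = 53303/4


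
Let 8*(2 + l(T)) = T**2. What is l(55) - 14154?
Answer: -110223/8 ≈ -13778.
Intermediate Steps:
l(T) = -2 + T**2/8
l(55) - 14154 = (-2 + (1/8)*55**2) - 14154 = (-2 + (1/8)*3025) - 14154 = (-2 + 3025/8) - 14154 = 3009/8 - 14154 = -110223/8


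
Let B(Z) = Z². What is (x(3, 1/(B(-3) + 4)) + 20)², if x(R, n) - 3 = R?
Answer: 676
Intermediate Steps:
x(R, n) = 3 + R
(x(3, 1/(B(-3) + 4)) + 20)² = ((3 + 3) + 20)² = (6 + 20)² = 26² = 676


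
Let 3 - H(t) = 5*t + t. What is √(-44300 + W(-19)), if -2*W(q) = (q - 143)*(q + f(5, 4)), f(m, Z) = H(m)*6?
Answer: I*√58961 ≈ 242.82*I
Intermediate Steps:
H(t) = 3 - 6*t (H(t) = 3 - (5*t + t) = 3 - 6*t)
f(m, Z) = 18 - 36*m (f(m, Z) = (3 - 6*m)*6 = 18 - 36*m)
W(q) = -(-162 + q)*(-143 + q)/2 (W(q) = -(q - 143)*(q + (18 - 36*5))/2 = -(-143 + q)*(q + (18 - 180))/2 = -(-143 + q)*(q - 162)/2 = -(-143 + q)*(-162 + q)/2 = -(-162 + q)*(-143 + q)/2)
√(-44300 + W(-19)) = √(-44300 + (-11583 - ½*(-19)² + (305/2)*(-19))) = √(-44300 + (-11583 - ½*361 - 5795/2)) = √(-44300 + (-11583 - 361/2 - 5795/2)) = √(-44300 - 14661) = √(-58961) = I*√58961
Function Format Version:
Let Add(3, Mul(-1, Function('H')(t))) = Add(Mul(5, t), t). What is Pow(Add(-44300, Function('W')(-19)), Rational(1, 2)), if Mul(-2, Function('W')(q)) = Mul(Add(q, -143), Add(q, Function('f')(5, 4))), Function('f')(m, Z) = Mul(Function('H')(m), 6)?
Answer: Mul(I, Pow(58961, Rational(1, 2))) ≈ Mul(242.82, I)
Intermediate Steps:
Function('H')(t) = Add(3, Mul(-6, t)) (Function('H')(t) = Add(3, Mul(-1, Add(Mul(5, t), t))) = Add(3, Mul(-1, Mul(6, t))) = Add(3, Mul(-6, t)))
Function('f')(m, Z) = Add(18, Mul(-36, m)) (Function('f')(m, Z) = Mul(Add(3, Mul(-6, m)), 6) = Add(18, Mul(-36, m)))
Function('W')(q) = Mul(Rational(-1, 2), Add(-162, q), Add(-143, q)) (Function('W')(q) = Mul(Rational(-1, 2), Mul(Add(q, -143), Add(q, Add(18, Mul(-36, 5))))) = Mul(Rational(-1, 2), Mul(Add(-143, q), Add(q, Add(18, -180)))) = Mul(Rational(-1, 2), Mul(Add(-143, q), Add(q, -162))) = Mul(Rational(-1, 2), Mul(Add(-143, q), Add(-162, q))) = Mul(Rational(-1, 2), Mul(Add(-162, q), Add(-143, q))) = Mul(Rational(-1, 2), Add(-162, q), Add(-143, q)))
Pow(Add(-44300, Function('W')(-19)), Rational(1, 2)) = Pow(Add(-44300, Add(-11583, Mul(Rational(-1, 2), Pow(-19, 2)), Mul(Rational(305, 2), -19))), Rational(1, 2)) = Pow(Add(-44300, Add(-11583, Mul(Rational(-1, 2), 361), Rational(-5795, 2))), Rational(1, 2)) = Pow(Add(-44300, Add(-11583, Rational(-361, 2), Rational(-5795, 2))), Rational(1, 2)) = Pow(Add(-44300, -14661), Rational(1, 2)) = Pow(-58961, Rational(1, 2)) = Mul(I, Pow(58961, Rational(1, 2)))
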